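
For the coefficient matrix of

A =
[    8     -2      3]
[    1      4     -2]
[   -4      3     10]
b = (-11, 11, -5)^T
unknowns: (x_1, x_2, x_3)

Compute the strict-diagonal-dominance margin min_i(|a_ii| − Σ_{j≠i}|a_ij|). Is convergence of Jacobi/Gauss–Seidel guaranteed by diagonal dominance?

1

row 1: |8| − (2+3) = 3
row 2: |4| − (1+2) = 1
row 3: |10| − (4+3) = 3
minimum over rows = 1 → strictly diagonally dominant (convergence guaranteed)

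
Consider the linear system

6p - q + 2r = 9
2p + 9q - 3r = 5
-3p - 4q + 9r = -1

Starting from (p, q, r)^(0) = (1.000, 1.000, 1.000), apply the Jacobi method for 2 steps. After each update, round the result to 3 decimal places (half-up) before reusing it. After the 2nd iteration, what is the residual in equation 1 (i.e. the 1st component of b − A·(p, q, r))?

Iteration 1:
  p = (9 - (-1)·1.000 - (2)·1.000) / (6) = 1.333
  q = (5 - (2)·1.000 - (-3)·1.000) / (9) = 0.667
  r = (-1 - (-3)·1.000 - (-4)·1.000) / (9) = 0.667
Iteration 2:
  p = (9 - (-1)·0.667 - (2)·0.667) / (6) = 1.389
  q = (5 - (2)·1.333 - (-3)·0.667) / (9) = 0.482
  r = (-1 - (-3)·1.333 - (-4)·0.667) / (9) = 0.630
Residual b − A·x = (-0.112, -0.226, -0.575)

-0.112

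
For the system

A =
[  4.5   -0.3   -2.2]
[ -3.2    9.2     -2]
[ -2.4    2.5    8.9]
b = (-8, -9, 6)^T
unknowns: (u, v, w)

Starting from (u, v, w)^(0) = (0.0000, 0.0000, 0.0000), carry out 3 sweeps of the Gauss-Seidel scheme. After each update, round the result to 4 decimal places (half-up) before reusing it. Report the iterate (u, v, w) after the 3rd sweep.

Iteration 1:
  u = (-8 - (-0.3)·0.0000 - (-2.2)·0.0000) / (4.5) = -1.7778
  v = (-9 - (-3.2)·-1.7778 - (-2)·0.0000) / (9.2) = -1.5966
  w = (6 - (-2.4)·-1.7778 - (2.5)·-1.5966) / (8.9) = 0.6432
Iteration 2:
  u = (-8 - (-0.3)·-1.5966 - (-2.2)·0.6432) / (4.5) = -1.5698
  v = (-9 - (-3.2)·-1.5698 - (-2)·0.6432) / (9.2) = -1.3845
  w = (6 - (-2.4)·-1.5698 - (2.5)·-1.3845) / (8.9) = 0.6397
Iteration 3:
  u = (-8 - (-0.3)·-1.3845 - (-2.2)·0.6397) / (4.5) = -1.5573
  v = (-9 - (-3.2)·-1.5573 - (-2)·0.6397) / (9.2) = -1.3809
  w = (6 - (-2.4)·-1.5573 - (2.5)·-1.3809) / (8.9) = 0.6421

(-1.5573, -1.3809, 0.6421)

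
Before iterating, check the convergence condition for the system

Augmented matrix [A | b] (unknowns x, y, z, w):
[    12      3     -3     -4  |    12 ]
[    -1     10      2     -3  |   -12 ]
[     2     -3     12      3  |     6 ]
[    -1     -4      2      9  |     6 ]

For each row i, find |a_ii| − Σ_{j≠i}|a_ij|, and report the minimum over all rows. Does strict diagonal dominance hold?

2

row 1: |12| − (3+3+4) = 2
row 2: |10| − (1+2+3) = 4
row 3: |12| − (2+3+3) = 4
row 4: |9| − (1+4+2) = 2
minimum over rows = 2 → strictly diagonally dominant (convergence guaranteed)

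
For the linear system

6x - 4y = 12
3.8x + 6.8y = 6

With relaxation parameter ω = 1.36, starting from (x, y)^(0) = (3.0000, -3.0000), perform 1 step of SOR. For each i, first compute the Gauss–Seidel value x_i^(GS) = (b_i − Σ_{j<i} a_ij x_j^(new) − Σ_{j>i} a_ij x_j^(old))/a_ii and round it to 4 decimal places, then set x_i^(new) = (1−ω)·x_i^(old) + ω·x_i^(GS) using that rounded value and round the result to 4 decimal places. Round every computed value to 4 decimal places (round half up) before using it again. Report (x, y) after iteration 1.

(-1.0800, 3.1008)

Iteration 1:
  x: GS value = (12 - (-4)·-3.0000) / (6) = 0.0000;  x ← (1−ω)·3.0000 + ω·0.0000 = -1.0800
  y: GS value = (6 - (3.8)·-1.0800) / (6.8) = 1.4859;  y ← (1−ω)·-3.0000 + ω·1.4859 = 3.1008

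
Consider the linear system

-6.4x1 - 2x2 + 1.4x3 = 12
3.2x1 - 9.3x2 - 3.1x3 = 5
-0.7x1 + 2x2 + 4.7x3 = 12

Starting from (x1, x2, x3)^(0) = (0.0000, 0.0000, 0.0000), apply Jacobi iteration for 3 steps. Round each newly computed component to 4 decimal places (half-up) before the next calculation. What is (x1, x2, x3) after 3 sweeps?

(-0.6919, -1.7671, 3.2476)

Iteration 1:
  x1 = (12 - (-2)·0.0000 - (1.4)·0.0000) / (-6.4) = -1.8750
  x2 = (5 - (3.2)·0.0000 - (-3.1)·0.0000) / (-9.3) = -0.5376
  x3 = (12 - (-0.7)·0.0000 - (2)·0.0000) / (4.7) = 2.5532
Iteration 2:
  x1 = (12 - (-2)·-0.5376 - (1.4)·2.5532) / (-6.4) = -1.1485
  x2 = (5 - (3.2)·-1.8750 - (-3.1)·2.5532) / (-9.3) = -2.0339
  x3 = (12 - (-0.7)·-1.8750 - (2)·-0.5376) / (4.7) = 2.5027
Iteration 3:
  x1 = (12 - (-2)·-2.0339 - (1.4)·2.5027) / (-6.4) = -0.6919
  x2 = (5 - (3.2)·-1.1485 - (-3.1)·2.5027) / (-9.3) = -1.7671
  x3 = (12 - (-0.7)·-1.1485 - (2)·-2.0339) / (4.7) = 3.2476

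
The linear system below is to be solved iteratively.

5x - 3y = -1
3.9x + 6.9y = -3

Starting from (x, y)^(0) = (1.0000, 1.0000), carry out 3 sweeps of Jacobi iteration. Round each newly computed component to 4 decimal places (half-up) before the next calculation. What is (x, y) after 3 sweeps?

(-0.5965, 0.0174)

Iteration 1:
  x = (-1 - (-3)·1.0000) / (5) = 0.4000
  y = (-3 - (3.9)·1.0000) / (6.9) = -1.0000
Iteration 2:
  x = (-1 - (-3)·-1.0000) / (5) = -0.8000
  y = (-3 - (3.9)·0.4000) / (6.9) = -0.6609
Iteration 3:
  x = (-1 - (-3)·-0.6609) / (5) = -0.5965
  y = (-3 - (3.9)·-0.8000) / (6.9) = 0.0174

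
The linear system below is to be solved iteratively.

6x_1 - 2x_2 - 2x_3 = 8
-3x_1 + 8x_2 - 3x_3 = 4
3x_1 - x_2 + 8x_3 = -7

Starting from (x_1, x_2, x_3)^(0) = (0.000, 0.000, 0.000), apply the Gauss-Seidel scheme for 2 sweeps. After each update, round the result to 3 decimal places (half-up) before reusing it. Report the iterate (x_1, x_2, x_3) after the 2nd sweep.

Iteration 1:
  x_1 = (8 - (-2)·0.000 - (-2)·0.000) / (6) = 1.333
  x_2 = (4 - (-3)·1.333 - (-3)·0.000) / (8) = 1.000
  x_3 = (-7 - (3)·1.333 - (-1)·1.000) / (8) = -1.250
Iteration 2:
  x_1 = (8 - (-2)·1.000 - (-2)·-1.250) / (6) = 1.250
  x_2 = (4 - (-3)·1.250 - (-3)·-1.250) / (8) = 0.500
  x_3 = (-7 - (3)·1.250 - (-1)·0.500) / (8) = -1.281

(1.250, 0.500, -1.281)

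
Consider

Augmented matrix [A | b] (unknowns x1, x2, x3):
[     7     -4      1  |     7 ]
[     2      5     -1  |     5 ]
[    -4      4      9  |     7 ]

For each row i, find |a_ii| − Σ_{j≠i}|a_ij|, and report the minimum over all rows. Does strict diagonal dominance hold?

row 1: |7| − (4+1) = 2
row 2: |5| − (2+1) = 2
row 3: |9| − (4+4) = 1
minimum over rows = 1 → strictly diagonally dominant (convergence guaranteed)

1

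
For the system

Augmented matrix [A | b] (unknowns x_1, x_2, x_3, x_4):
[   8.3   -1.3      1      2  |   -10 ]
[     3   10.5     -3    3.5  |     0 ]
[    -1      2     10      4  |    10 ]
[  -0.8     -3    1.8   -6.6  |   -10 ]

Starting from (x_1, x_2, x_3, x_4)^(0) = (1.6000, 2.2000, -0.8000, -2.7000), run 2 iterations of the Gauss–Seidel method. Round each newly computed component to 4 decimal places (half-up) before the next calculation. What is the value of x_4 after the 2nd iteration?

1.5227

Iteration 1:
  x_1 = (-10 - (-1.3)·2.2000 - (1)·-0.8000 - (2)·-2.7000) / (8.3) = -0.1133
  x_2 = (0 - (3)·-0.1133 - (-3)·-0.8000 - (3.5)·-2.7000) / (10.5) = 0.7038
  x_3 = (10 - (-1)·-0.1133 - (2)·0.7038 - (4)·-2.7000) / (10) = 1.9279
  x_4 = (-10 - (-0.8)·-0.1133 - (-3)·0.7038 - (1.8)·1.9279) / (-6.6) = 1.7348
Iteration 2:
  x_1 = (-10 - (-1.3)·0.7038 - (1)·1.9279 - (2)·1.7348) / (8.3) = -1.7449
  x_2 = (0 - (3)·-1.7449 - (-3)·1.9279 - (3.5)·1.7348) / (10.5) = 0.4711
  x_3 = (10 - (-1)·-1.7449 - (2)·0.4711 - (4)·1.7348) / (10) = 0.0374
  x_4 = (-10 - (-0.8)·-1.7449 - (-3)·0.4711 - (1.8)·0.0374) / (-6.6) = 1.5227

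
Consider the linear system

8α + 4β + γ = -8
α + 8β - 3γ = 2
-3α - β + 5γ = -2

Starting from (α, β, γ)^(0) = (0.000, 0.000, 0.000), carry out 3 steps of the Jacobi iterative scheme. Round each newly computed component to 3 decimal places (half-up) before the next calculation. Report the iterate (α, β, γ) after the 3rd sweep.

(-0.994, 0.028, -1.000)

Iteration 1:
  α = (-8 - (4)·0.000 - (1)·0.000) / (8) = -1.000
  β = (2 - (1)·0.000 - (-3)·0.000) / (8) = 0.250
  γ = (-2 - (-3)·0.000 - (-1)·0.000) / (5) = -0.400
Iteration 2:
  α = (-8 - (4)·0.250 - (1)·-0.400) / (8) = -1.075
  β = (2 - (1)·-1.000 - (-3)·-0.400) / (8) = 0.225
  γ = (-2 - (-3)·-1.000 - (-1)·0.250) / (5) = -0.950
Iteration 3:
  α = (-8 - (4)·0.225 - (1)·-0.950) / (8) = -0.994
  β = (2 - (1)·-1.075 - (-3)·-0.950) / (8) = 0.028
  γ = (-2 - (-3)·-1.075 - (-1)·0.225) / (5) = -1.000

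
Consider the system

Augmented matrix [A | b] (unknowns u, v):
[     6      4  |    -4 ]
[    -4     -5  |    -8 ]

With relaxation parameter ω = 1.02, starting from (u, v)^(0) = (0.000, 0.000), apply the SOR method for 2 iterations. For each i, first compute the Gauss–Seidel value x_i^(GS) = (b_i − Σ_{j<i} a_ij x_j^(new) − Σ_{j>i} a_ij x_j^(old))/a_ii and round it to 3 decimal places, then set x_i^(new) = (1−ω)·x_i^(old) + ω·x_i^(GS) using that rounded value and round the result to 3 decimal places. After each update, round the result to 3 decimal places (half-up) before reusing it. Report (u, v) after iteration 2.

(-2.154, 3.346)

Iteration 1:
  u: GS value = (-4 - (4)·0.000) / (6) = -0.667;  u ← (1−ω)·0.000 + ω·-0.667 = -0.680
  v: GS value = (-8 - (-4)·-0.680) / (-5) = 2.144;  v ← (1−ω)·0.000 + ω·2.144 = 2.187
Iteration 2:
  u: GS value = (-4 - (4)·2.187) / (6) = -2.125;  u ← (1−ω)·-0.680 + ω·-2.125 = -2.154
  v: GS value = (-8 - (-4)·-2.154) / (-5) = 3.323;  v ← (1−ω)·2.187 + ω·3.323 = 3.346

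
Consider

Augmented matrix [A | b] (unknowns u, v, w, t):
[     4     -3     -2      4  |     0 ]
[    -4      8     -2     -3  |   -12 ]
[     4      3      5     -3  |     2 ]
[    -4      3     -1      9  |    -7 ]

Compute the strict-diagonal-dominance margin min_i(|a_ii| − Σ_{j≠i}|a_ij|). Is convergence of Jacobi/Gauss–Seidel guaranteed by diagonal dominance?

-5

row 1: |4| − (3+2+4) = -5
row 2: |8| − (4+2+3) = -1
row 3: |5| − (4+3+3) = -5
row 4: |9| − (4+3+1) = 1
minimum over rows = -5 → not strictly diagonally dominant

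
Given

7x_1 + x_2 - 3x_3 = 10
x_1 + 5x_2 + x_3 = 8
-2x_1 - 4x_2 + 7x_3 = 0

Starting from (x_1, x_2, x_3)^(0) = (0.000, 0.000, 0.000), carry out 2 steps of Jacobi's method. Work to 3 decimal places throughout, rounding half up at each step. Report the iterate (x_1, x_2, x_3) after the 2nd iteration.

Iteration 1:
  x_1 = (10 - (1)·0.000 - (-3)·0.000) / (7) = 1.429
  x_2 = (8 - (1)·0.000 - (1)·0.000) / (5) = 1.600
  x_3 = (0 - (-2)·0.000 - (-4)·0.000) / (7) = 0.000
Iteration 2:
  x_1 = (10 - (1)·1.600 - (-3)·0.000) / (7) = 1.200
  x_2 = (8 - (1)·1.429 - (1)·0.000) / (5) = 1.314
  x_3 = (0 - (-2)·1.429 - (-4)·1.600) / (7) = 1.323

(1.200, 1.314, 1.323)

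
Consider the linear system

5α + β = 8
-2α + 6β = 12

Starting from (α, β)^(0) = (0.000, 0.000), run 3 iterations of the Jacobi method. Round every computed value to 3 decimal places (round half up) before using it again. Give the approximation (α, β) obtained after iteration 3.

(1.093, 2.400)

Iteration 1:
  α = (8 - (1)·0.000) / (5) = 1.600
  β = (12 - (-2)·0.000) / (6) = 2.000
Iteration 2:
  α = (8 - (1)·2.000) / (5) = 1.200
  β = (12 - (-2)·1.600) / (6) = 2.533
Iteration 3:
  α = (8 - (1)·2.533) / (5) = 1.093
  β = (12 - (-2)·1.200) / (6) = 2.400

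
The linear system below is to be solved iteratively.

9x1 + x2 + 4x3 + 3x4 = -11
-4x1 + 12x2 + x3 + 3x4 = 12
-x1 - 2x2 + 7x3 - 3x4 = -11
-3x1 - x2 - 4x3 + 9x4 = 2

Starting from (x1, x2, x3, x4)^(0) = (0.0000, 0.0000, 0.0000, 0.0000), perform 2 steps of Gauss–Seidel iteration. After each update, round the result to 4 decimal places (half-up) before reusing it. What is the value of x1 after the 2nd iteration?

Iteration 1:
  x1 = (-11 - (1)·0.0000 - (4)·0.0000 - (3)·0.0000) / (9) = -1.2222
  x2 = (12 - (-4)·-1.2222 - (1)·0.0000 - (3)·0.0000) / (12) = 0.5926
  x3 = (-11 - (-1)·-1.2222 - (-2)·0.5926 - (-3)·0.0000) / (7) = -1.5767
  x4 = (2 - (-3)·-1.2222 - (-1)·0.5926 - (-4)·-1.5767) / (9) = -0.8201
Iteration 2:
  x1 = (-11 - (1)·0.5926 - (4)·-1.5767 - (3)·-0.8201) / (9) = -0.3139
  x2 = (12 - (-4)·-0.3139 - (1)·-1.5767 - (3)·-0.8201) / (12) = 1.2318
  x3 = (-11 - (-1)·-0.3139 - (-2)·1.2318 - (-3)·-0.8201) / (7) = -1.6158
  x4 = (2 - (-3)·-0.3139 - (-1)·1.2318 - (-4)·-1.6158) / (9) = -0.4637

-0.3139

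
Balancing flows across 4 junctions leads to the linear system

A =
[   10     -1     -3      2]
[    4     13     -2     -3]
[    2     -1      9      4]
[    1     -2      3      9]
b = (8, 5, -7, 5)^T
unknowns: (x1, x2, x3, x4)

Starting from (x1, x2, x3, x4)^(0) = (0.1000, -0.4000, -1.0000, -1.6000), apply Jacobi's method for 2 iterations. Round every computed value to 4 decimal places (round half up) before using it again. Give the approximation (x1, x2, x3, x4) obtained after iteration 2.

Iteration 1:
  x1 = (8 - (-1)·-0.4000 - (-3)·-1.0000 - (2)·-1.6000) / (10) = 0.7800
  x2 = (5 - (4)·0.1000 - (-2)·-1.0000 - (-3)·-1.6000) / (13) = -0.1692
  x3 = (-7 - (2)·0.1000 - (-1)·-0.4000 - (4)·-1.6000) / (9) = -0.1333
  x4 = (5 - (1)·0.1000 - (-2)·-0.4000 - (3)·-1.0000) / (9) = 0.7889
Iteration 2:
  x1 = (8 - (-1)·-0.1692 - (-3)·-0.1333 - (2)·0.7889) / (10) = 0.5853
  x2 = (5 - (4)·0.7800 - (-2)·-0.1333 - (-3)·0.7889) / (13) = 0.3062
  x3 = (-7 - (2)·0.7800 - (-1)·-0.1692 - (4)·0.7889) / (9) = -1.3205
  x4 = (5 - (1)·0.7800 - (-2)·-0.1692 - (3)·-0.1333) / (9) = 0.4757

(0.5853, 0.3062, -1.3205, 0.4757)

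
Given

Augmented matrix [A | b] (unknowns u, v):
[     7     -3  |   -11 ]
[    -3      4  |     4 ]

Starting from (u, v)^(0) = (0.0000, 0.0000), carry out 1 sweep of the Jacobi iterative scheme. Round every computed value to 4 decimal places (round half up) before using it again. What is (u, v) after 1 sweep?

(-1.5714, 1.0000)

Iteration 1:
  u = (-11 - (-3)·0.0000) / (7) = -1.5714
  v = (4 - (-3)·0.0000) / (4) = 1.0000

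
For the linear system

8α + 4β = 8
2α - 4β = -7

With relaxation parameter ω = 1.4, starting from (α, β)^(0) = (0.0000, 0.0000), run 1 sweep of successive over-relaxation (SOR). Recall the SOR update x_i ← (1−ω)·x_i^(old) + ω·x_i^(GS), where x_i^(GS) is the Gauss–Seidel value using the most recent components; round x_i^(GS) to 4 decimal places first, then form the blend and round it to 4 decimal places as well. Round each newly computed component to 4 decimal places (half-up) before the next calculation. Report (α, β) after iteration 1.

Iteration 1:
  α: GS value = (8 - (4)·0.0000) / (8) = 1.0000;  α ← (1−ω)·0.0000 + ω·1.0000 = 1.4000
  β: GS value = (-7 - (2)·1.4000) / (-4) = 2.4500;  β ← (1−ω)·0.0000 + ω·2.4500 = 3.4300

(1.4000, 3.4300)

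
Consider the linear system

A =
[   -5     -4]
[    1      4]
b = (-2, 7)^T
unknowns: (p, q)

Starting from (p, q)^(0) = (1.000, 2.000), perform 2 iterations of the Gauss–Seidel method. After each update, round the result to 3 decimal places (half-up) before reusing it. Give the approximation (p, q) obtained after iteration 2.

Iteration 1:
  p = (-2 - (-4)·2.000) / (-5) = -1.200
  q = (7 - (1)·-1.200) / (4) = 2.050
Iteration 2:
  p = (-2 - (-4)·2.050) / (-5) = -1.240
  q = (7 - (1)·-1.240) / (4) = 2.060

(-1.240, 2.060)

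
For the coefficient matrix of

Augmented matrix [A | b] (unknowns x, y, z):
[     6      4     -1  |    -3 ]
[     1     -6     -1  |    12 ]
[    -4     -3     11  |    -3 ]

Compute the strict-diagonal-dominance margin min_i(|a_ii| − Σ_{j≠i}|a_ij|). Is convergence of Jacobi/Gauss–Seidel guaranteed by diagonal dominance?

row 1: |6| − (4+1) = 1
row 2: |-6| − (1+1) = 4
row 3: |11| − (4+3) = 4
minimum over rows = 1 → strictly diagonally dominant (convergence guaranteed)

1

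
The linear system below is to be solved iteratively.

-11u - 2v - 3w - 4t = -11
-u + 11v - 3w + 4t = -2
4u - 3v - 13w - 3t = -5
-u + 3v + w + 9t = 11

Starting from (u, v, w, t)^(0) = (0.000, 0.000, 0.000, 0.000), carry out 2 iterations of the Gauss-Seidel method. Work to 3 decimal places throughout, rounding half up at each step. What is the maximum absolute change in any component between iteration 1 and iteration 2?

0.645

Iteration 1:
  u = (-11 - (-2)·0.000 - (-3)·0.000 - (-4)·0.000) / (-11) = 1.000
  v = (-2 - (-1)·1.000 - (-3)·0.000 - (4)·0.000) / (11) = -0.091
  w = (-5 - (4)·1.000 - (-3)·-0.091 - (-3)·0.000) / (-13) = 0.713
  t = (11 - (-1)·1.000 - (3)·-0.091 - (1)·0.713) / (9) = 1.284
Iteration 2:
  u = (-11 - (-2)·-0.091 - (-3)·0.713 - (-4)·1.284) / (-11) = 0.355
  v = (-2 - (-1)·0.355 - (-3)·0.713 - (4)·1.284) / (11) = -0.422
  w = (-5 - (4)·0.355 - (-3)·-0.422 - (-3)·1.284) / (-13) = 0.295
  t = (11 - (-1)·0.355 - (3)·-0.422 - (1)·0.295) / (9) = 1.370
Change: (-0.645, -0.331, -0.418, 0.086) → max |·| = 0.645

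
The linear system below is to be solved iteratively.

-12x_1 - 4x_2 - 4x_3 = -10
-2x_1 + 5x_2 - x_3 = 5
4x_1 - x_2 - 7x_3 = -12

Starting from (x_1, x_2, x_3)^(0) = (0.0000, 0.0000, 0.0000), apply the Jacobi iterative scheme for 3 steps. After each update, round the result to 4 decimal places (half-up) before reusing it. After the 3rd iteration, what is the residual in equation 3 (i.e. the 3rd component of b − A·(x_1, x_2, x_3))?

1.0506

Iteration 1:
  x_1 = (-10 - (-4)·0.0000 - (-4)·0.0000) / (-12) = 0.8333
  x_2 = (5 - (-2)·0.0000 - (-1)·0.0000) / (5) = 1.0000
  x_3 = (-12 - (4)·0.0000 - (-1)·0.0000) / (-7) = 1.7143
Iteration 2:
  x_1 = (-10 - (-4)·1.0000 - (-4)·1.7143) / (-12) = -0.0714
  x_2 = (5 - (-2)·0.8333 - (-1)·1.7143) / (5) = 1.6762
  x_3 = (-12 - (4)·0.8333 - (-1)·1.0000) / (-7) = 2.0476
Iteration 3:
  x_1 = (-10 - (-4)·1.6762 - (-4)·2.0476) / (-12) = -0.4079
  x_2 = (5 - (-2)·-0.0714 - (-1)·2.0476) / (5) = 1.3810
  x_3 = (-12 - (4)·-0.0714 - (-1)·1.6762) / (-7) = 1.4340
Residual b − A·x = (-3.6348, -1.2868, 1.0506)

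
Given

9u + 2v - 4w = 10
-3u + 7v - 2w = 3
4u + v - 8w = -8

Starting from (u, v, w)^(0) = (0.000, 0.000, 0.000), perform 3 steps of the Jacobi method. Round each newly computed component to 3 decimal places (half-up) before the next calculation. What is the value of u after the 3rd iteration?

1.562

Iteration 1:
  u = (10 - (2)·0.000 - (-4)·0.000) / (9) = 1.111
  v = (3 - (-3)·0.000 - (-2)·0.000) / (7) = 0.429
  w = (-8 - (4)·0.000 - (1)·0.000) / (-8) = 1.000
Iteration 2:
  u = (10 - (2)·0.429 - (-4)·1.000) / (9) = 1.460
  v = (3 - (-3)·1.111 - (-2)·1.000) / (7) = 1.190
  w = (-8 - (4)·1.111 - (1)·0.429) / (-8) = 1.609
Iteration 3:
  u = (10 - (2)·1.190 - (-4)·1.609) / (9) = 1.562
  v = (3 - (-3)·1.460 - (-2)·1.609) / (7) = 1.514
  w = (-8 - (4)·1.460 - (1)·1.190) / (-8) = 1.879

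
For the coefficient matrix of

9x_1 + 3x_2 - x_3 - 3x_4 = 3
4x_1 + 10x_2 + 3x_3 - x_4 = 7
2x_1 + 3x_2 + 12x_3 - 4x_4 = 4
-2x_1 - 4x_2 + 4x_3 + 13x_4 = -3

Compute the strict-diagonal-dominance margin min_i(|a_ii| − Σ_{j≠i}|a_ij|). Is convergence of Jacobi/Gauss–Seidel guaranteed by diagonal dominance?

row 1: |9| − (3+1+3) = 2
row 2: |10| − (4+3+1) = 2
row 3: |12| − (2+3+4) = 3
row 4: |13| − (2+4+4) = 3
minimum over rows = 2 → strictly diagonally dominant (convergence guaranteed)

2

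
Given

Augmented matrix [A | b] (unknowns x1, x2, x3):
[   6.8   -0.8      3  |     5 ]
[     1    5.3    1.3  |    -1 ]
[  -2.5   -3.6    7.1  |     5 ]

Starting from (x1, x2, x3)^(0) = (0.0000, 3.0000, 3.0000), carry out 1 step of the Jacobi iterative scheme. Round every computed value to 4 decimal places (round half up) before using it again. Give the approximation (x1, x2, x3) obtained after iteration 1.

(-0.2353, -0.9245, 2.2254)

Iteration 1:
  x1 = (5 - (-0.8)·3.0000 - (3)·3.0000) / (6.8) = -0.2353
  x2 = (-1 - (1)·0.0000 - (1.3)·3.0000) / (5.3) = -0.9245
  x3 = (5 - (-2.5)·0.0000 - (-3.6)·3.0000) / (7.1) = 2.2254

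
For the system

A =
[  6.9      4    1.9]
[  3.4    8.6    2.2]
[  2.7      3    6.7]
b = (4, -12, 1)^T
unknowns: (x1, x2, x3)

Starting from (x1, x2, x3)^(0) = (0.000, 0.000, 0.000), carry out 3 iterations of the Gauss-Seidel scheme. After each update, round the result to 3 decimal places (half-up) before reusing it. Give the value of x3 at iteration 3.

Iteration 1:
  x1 = (4 - (4)·0.000 - (1.9)·0.000) / (6.9) = 0.580
  x2 = (-12 - (3.4)·0.580 - (2.2)·0.000) / (8.6) = -1.625
  x3 = (1 - (2.7)·0.580 - (3)·-1.625) / (6.7) = 0.643
Iteration 2:
  x1 = (4 - (4)·-1.625 - (1.9)·0.643) / (6.9) = 1.345
  x2 = (-12 - (3.4)·1.345 - (2.2)·0.643) / (8.6) = -2.092
  x3 = (1 - (2.7)·1.345 - (3)·-2.092) / (6.7) = 0.544
Iteration 3:
  x1 = (4 - (4)·-2.092 - (1.9)·0.544) / (6.9) = 1.643
  x2 = (-12 - (3.4)·1.643 - (2.2)·0.544) / (8.6) = -2.184
  x3 = (1 - (2.7)·1.643 - (3)·-2.184) / (6.7) = 0.465

0.465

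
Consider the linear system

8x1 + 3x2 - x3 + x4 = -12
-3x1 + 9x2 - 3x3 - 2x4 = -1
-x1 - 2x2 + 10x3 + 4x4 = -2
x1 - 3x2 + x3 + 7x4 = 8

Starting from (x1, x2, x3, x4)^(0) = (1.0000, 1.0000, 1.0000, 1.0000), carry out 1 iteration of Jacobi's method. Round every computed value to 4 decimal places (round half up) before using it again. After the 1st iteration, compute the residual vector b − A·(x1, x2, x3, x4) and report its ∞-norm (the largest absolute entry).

11.9538

Iteration 1:
  x1 = (-12 - (3)·1.0000 - (-1)·1.0000 - (1)·1.0000) / (8) = -1.8750
  x2 = (-1 - (-3)·1.0000 - (-3)·1.0000 - (-2)·1.0000) / (9) = 0.7778
  x3 = (-2 - (-1)·1.0000 - (-2)·1.0000 - (4)·1.0000) / (10) = -0.3000
  x4 = (8 - (1)·1.0000 - (-3)·1.0000 - (1)·1.0000) / (7) = 1.2857
Residual b − A·x = (-0.9191, -11.9538, -4.4622, 3.5085); ∞-norm = 11.9538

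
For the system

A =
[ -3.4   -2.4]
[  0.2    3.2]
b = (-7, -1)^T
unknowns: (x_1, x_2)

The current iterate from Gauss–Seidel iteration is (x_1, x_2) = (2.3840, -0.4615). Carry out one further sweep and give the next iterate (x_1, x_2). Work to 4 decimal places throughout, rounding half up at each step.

One sweep:
  x_1 = (-7 - (-2.4)·-0.4615) / (-3.4) = 2.3846
  x_2 = (-1 - (0.2)·2.3846) / (3.2) = -0.4615

(2.3846, -0.4615)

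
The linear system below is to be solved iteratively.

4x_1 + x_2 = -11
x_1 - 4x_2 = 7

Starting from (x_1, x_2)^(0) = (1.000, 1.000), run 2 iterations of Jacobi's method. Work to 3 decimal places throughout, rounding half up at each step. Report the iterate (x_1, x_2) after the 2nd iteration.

(-2.375, -2.500)

Iteration 1:
  x_1 = (-11 - (1)·1.000) / (4) = -3.000
  x_2 = (7 - (1)·1.000) / (-4) = -1.500
Iteration 2:
  x_1 = (-11 - (1)·-1.500) / (4) = -2.375
  x_2 = (7 - (1)·-3.000) / (-4) = -2.500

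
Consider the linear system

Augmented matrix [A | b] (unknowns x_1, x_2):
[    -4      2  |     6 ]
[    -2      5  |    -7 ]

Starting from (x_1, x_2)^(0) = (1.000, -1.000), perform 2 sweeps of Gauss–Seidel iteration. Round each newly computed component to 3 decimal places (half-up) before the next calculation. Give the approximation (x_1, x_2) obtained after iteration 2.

Iteration 1:
  x_1 = (6 - (2)·-1.000) / (-4) = -2.000
  x_2 = (-7 - (-2)·-2.000) / (5) = -2.200
Iteration 2:
  x_1 = (6 - (2)·-2.200) / (-4) = -2.600
  x_2 = (-7 - (-2)·-2.600) / (5) = -2.440

(-2.600, -2.440)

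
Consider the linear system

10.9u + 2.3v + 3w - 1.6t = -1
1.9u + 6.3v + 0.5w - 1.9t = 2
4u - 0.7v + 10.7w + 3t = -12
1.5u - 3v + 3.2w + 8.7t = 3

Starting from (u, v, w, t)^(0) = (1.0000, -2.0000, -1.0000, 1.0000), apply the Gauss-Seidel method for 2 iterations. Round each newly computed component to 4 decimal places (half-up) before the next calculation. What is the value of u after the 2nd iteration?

0.4082

Iteration 1:
  u = (-1 - (2.3)·-2.0000 - (3)·-1.0000 - (-1.6)·1.0000) / (10.9) = 0.7523
  v = (2 - (1.9)·0.7523 - (0.5)·-1.0000 - (-1.9)·1.0000) / (6.3) = 0.4715
  w = (-12 - (4)·0.7523 - (-0.7)·0.4715 - (3)·1.0000) / (10.7) = -1.6523
  t = (3 - (1.5)·0.7523 - (-3)·0.4715 - (3.2)·-1.6523) / (8.7) = 0.9854
Iteration 2:
  u = (-1 - (2.3)·0.4715 - (3)·-1.6523 - (-1.6)·0.9854) / (10.9) = 0.4082
  v = (2 - (1.9)·0.4082 - (0.5)·-1.6523 - (-1.9)·0.9854) / (6.3) = 0.6227
  w = (-12 - (4)·0.4082 - (-0.7)·0.6227 - (3)·0.9854) / (10.7) = -1.5096
  t = (3 - (1.5)·0.4082 - (-3)·0.6227 - (3.2)·-1.5096) / (8.7) = 1.0444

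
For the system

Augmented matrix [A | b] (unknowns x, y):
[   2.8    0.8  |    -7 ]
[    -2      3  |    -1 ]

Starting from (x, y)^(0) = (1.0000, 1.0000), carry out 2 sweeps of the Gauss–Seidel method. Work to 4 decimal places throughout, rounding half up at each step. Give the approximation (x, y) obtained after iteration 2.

(-1.8741, -1.5827)

Iteration 1:
  x = (-7 - (0.8)·1.0000) / (2.8) = -2.7857
  y = (-1 - (-2)·-2.7857) / (3) = -2.1905
Iteration 2:
  x = (-7 - (0.8)·-2.1905) / (2.8) = -1.8741
  y = (-1 - (-2)·-1.8741) / (3) = -1.5827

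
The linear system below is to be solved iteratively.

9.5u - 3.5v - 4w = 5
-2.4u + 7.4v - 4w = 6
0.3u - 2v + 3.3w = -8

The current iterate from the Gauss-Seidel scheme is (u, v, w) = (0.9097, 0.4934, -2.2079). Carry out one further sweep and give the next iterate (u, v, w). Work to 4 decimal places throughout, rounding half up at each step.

(-0.2215, -0.4545, -2.6796)

One sweep:
  u = (5 - (-3.5)·0.4934 - (-4)·-2.2079) / (9.5) = -0.2215
  v = (6 - (-2.4)·-0.2215 - (-4)·-2.2079) / (7.4) = -0.4545
  w = (-8 - (0.3)·-0.2215 - (-2)·-0.4545) / (3.3) = -2.6796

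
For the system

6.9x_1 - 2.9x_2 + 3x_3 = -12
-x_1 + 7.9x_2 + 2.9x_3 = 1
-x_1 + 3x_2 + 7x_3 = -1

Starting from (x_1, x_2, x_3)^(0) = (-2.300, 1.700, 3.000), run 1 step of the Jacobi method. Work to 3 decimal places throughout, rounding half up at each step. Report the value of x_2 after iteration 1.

Iteration 1:
  x_1 = (-12 - (-2.9)·1.700 - (3)·3.000) / (6.9) = -2.329
  x_2 = (1 - (-1)·-2.300 - (2.9)·3.000) / (7.9) = -1.266
  x_3 = (-1 - (-1)·-2.300 - (3)·1.700) / (7) = -1.200

-1.266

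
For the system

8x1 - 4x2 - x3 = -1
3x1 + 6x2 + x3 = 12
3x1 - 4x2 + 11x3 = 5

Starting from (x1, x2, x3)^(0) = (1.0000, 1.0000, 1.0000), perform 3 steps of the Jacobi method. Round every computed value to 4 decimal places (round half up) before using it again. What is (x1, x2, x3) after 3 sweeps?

Iteration 1:
  x1 = (-1 - (-4)·1.0000 - (-1)·1.0000) / (8) = 0.5000
  x2 = (12 - (3)·1.0000 - (1)·1.0000) / (6) = 1.3333
  x3 = (5 - (3)·1.0000 - (-4)·1.0000) / (11) = 0.5455
Iteration 2:
  x1 = (-1 - (-4)·1.3333 - (-1)·0.5455) / (8) = 0.6098
  x2 = (12 - (3)·0.5000 - (1)·0.5455) / (6) = 1.6591
  x3 = (5 - (3)·0.5000 - (-4)·1.3333) / (11) = 0.8030
Iteration 3:
  x1 = (-1 - (-4)·1.6591 - (-1)·0.8030) / (8) = 0.8049
  x2 = (12 - (3)·0.6098 - (1)·0.8030) / (6) = 1.5613
  x3 = (5 - (3)·0.6098 - (-4)·1.6591) / (11) = 0.8915

(0.8049, 1.5613, 0.8915)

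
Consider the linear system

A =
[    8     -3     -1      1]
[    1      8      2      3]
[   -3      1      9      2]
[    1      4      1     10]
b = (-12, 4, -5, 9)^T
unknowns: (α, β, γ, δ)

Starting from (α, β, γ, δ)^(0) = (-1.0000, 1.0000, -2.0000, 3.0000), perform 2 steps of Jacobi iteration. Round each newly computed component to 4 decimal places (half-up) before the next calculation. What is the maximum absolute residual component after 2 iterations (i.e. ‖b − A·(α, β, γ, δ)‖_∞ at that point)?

Iteration 1:
  α = (-12 - (-3)·1.0000 - (-1)·-2.0000 - (1)·3.0000) / (8) = -1.7500
  β = (4 - (1)·-1.0000 - (2)·-2.0000 - (3)·3.0000) / (8) = 0.0000
  γ = (-5 - (-3)·-1.0000 - (1)·1.0000 - (2)·3.0000) / (9) = -1.6667
  δ = (9 - (1)·-1.0000 - (4)·1.0000 - (1)·-2.0000) / (10) = 0.8000
Iteration 2:
  α = (-12 - (-3)·0.0000 - (-1)·-1.6667 - (1)·0.8000) / (8) = -1.8083
  β = (4 - (1)·-1.7500 - (2)·-1.6667 - (3)·0.8000) / (8) = 0.8354
  γ = (-5 - (-3)·-1.7500 - (1)·0.0000 - (2)·0.8000) / (9) = -1.3167
  δ = (9 - (1)·-1.7500 - (4)·0.0000 - (1)·-1.6667) / (10) = 1.2417
Residual b − A·x = (2.4142, -1.9666, -1.8934, -3.6336); ∞-norm = 3.6336

3.6336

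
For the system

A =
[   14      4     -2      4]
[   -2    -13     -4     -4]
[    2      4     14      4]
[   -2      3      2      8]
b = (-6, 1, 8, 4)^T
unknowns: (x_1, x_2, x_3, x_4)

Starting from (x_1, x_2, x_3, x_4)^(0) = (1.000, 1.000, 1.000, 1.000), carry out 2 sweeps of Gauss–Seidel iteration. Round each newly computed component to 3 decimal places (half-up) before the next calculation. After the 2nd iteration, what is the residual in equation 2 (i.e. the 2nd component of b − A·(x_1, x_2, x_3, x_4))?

0.306

Iteration 1:
  x_1 = (-6 - (4)·1.000 - (-2)·1.000 - (4)·1.000) / (14) = -0.857
  x_2 = (1 - (-2)·-0.857 - (-4)·1.000 - (-4)·1.000) / (-13) = -0.560
  x_3 = (8 - (2)·-0.857 - (4)·-0.560 - (4)·1.000) / (14) = 0.568
  x_4 = (4 - (-2)·-0.857 - (3)·-0.560 - (2)·0.568) / (8) = 0.354
Iteration 2:
  x_1 = (-6 - (4)·-0.560 - (-2)·0.568 - (4)·0.354) / (14) = -0.289
  x_2 = (1 - (-2)·-0.289 - (-4)·0.568 - (-4)·0.354) / (-13) = -0.316
  x_3 = (8 - (2)·-0.289 - (4)·-0.316 - (4)·0.354) / (14) = 0.602
  x_4 = (4 - (-2)·-0.289 - (3)·-0.316 - (2)·0.602) / (8) = 0.396
Residual b − A·x = (-1.070, 0.306, -0.170, -0.002)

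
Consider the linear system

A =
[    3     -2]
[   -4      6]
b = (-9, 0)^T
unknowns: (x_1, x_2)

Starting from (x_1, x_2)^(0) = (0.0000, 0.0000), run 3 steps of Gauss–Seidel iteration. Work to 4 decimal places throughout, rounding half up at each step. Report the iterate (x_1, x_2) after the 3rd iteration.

(-4.9259, -3.2839)

Iteration 1:
  x_1 = (-9 - (-2)·0.0000) / (3) = -3.0000
  x_2 = (0 - (-4)·-3.0000) / (6) = -2.0000
Iteration 2:
  x_1 = (-9 - (-2)·-2.0000) / (3) = -4.3333
  x_2 = (0 - (-4)·-4.3333) / (6) = -2.8889
Iteration 3:
  x_1 = (-9 - (-2)·-2.8889) / (3) = -4.9259
  x_2 = (0 - (-4)·-4.9259) / (6) = -3.2839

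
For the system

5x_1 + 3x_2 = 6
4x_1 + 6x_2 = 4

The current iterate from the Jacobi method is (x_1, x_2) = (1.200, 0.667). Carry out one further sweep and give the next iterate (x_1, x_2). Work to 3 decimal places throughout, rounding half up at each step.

(0.800, -0.133)

One sweep:
  x_1 = (6 - (3)·0.667) / (5) = 0.800
  x_2 = (4 - (4)·1.200) / (6) = -0.133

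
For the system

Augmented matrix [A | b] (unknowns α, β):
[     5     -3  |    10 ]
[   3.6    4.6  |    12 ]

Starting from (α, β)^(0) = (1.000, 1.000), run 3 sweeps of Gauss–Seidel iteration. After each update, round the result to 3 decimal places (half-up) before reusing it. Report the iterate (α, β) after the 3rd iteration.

Iteration 1:
  α = (10 - (-3)·1.000) / (5) = 2.600
  β = (12 - (3.6)·2.600) / (4.6) = 0.574
Iteration 2:
  α = (10 - (-3)·0.574) / (5) = 2.344
  β = (12 - (3.6)·2.344) / (4.6) = 0.774
Iteration 3:
  α = (10 - (-3)·0.774) / (5) = 2.464
  β = (12 - (3.6)·2.464) / (4.6) = 0.680

(2.464, 0.680)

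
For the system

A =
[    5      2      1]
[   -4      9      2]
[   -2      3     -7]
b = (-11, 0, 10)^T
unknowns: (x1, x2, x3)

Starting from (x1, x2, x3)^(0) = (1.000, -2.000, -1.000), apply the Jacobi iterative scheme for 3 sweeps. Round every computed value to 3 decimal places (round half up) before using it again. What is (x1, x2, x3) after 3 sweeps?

(-2.055, -0.690, -0.854)

Iteration 1:
  x1 = (-11 - (2)·-2.000 - (1)·-1.000) / (5) = -1.200
  x2 = (0 - (-4)·1.000 - (2)·-1.000) / (9) = 0.667
  x3 = (10 - (-2)·1.000 - (3)·-2.000) / (-7) = -2.571
Iteration 2:
  x1 = (-11 - (2)·0.667 - (1)·-2.571) / (5) = -1.953
  x2 = (0 - (-4)·-1.200 - (2)·-2.571) / (9) = 0.038
  x3 = (10 - (-2)·-1.200 - (3)·0.667) / (-7) = -0.800
Iteration 3:
  x1 = (-11 - (2)·0.038 - (1)·-0.800) / (5) = -2.055
  x2 = (0 - (-4)·-1.953 - (2)·-0.800) / (9) = -0.690
  x3 = (10 - (-2)·-1.953 - (3)·0.038) / (-7) = -0.854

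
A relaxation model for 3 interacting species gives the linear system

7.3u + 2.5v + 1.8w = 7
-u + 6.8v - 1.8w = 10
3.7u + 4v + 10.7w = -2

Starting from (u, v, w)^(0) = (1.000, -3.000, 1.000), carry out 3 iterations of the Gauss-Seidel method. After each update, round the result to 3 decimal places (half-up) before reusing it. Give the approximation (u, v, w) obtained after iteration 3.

(0.770, 1.360, -0.962)

Iteration 1:
  u = (7 - (2.5)·-3.000 - (1.8)·1.000) / (7.3) = 1.740
  v = (10 - (-1)·1.740 - (-1.8)·1.000) / (6.8) = 1.991
  w = (-2 - (3.7)·1.740 - (4)·1.991) / (10.7) = -1.533
Iteration 2:
  u = (7 - (2.5)·1.991 - (1.8)·-1.533) / (7.3) = 0.655
  v = (10 - (-1)·0.655 - (-1.8)·-1.533) / (6.8) = 1.161
  w = (-2 - (3.7)·0.655 - (4)·1.161) / (10.7) = -0.847
Iteration 3:
  u = (7 - (2.5)·1.161 - (1.8)·-0.847) / (7.3) = 0.770
  v = (10 - (-1)·0.770 - (-1.8)·-0.847) / (6.8) = 1.360
  w = (-2 - (3.7)·0.770 - (4)·1.360) / (10.7) = -0.962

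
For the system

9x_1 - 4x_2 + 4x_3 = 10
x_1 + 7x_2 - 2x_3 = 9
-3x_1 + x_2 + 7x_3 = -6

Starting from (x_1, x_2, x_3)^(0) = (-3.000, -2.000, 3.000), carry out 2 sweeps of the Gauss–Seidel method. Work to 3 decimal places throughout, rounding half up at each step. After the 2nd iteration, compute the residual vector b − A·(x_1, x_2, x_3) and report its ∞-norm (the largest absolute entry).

15.525

Iteration 1:
  x_1 = (10 - (-4)·-2.000 - (4)·3.000) / (9) = -1.111
  x_2 = (9 - (1)·-1.111 - (-2)·3.000) / (7) = 2.302
  x_3 = (-6 - (-3)·-1.111 - (1)·2.302) / (7) = -1.662
Iteration 2:
  x_1 = (10 - (-4)·2.302 - (4)·-1.662) / (9) = 2.873
  x_2 = (9 - (1)·2.873 - (-2)·-1.662) / (7) = 0.400
  x_3 = (-6 - (-3)·2.873 - (1)·0.400) / (7) = 0.317
Residual b − A·x = (-15.525, 3.961, 0.000); ∞-norm = 15.525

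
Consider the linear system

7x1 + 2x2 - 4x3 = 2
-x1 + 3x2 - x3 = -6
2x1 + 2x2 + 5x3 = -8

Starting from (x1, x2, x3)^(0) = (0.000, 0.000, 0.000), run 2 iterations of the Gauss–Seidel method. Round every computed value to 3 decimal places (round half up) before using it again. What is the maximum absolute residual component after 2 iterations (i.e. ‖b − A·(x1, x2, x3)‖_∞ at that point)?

Iteration 1:
  x1 = (2 - (2)·0.000 - (-4)·0.000) / (7) = 0.286
  x2 = (-6 - (-1)·0.286 - (-1)·0.000) / (3) = -1.905
  x3 = (-8 - (2)·0.286 - (2)·-1.905) / (5) = -0.952
Iteration 2:
  x1 = (2 - (2)·-1.905 - (-4)·-0.952) / (7) = 0.286
  x2 = (-6 - (-1)·0.286 - (-1)·-0.952) / (3) = -2.222
  x3 = (-8 - (2)·0.286 - (2)·-2.222) / (5) = -0.826
Residual b − A·x = (1.138, 0.126, 0.002); ∞-norm = 1.138

1.138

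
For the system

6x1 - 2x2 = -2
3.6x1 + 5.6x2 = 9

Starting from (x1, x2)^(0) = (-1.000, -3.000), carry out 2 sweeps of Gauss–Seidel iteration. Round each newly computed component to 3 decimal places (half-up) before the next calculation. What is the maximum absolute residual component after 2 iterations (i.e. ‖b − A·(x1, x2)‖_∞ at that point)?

Iteration 1:
  x1 = (-2 - (-2)·-3.000) / (6) = -1.333
  x2 = (9 - (3.6)·-1.333) / (5.6) = 2.464
Iteration 2:
  x1 = (-2 - (-2)·2.464) / (6) = 0.488
  x2 = (9 - (3.6)·0.488) / (5.6) = 1.293
Residual b − A·x = (-2.342, 0.002); ∞-norm = 2.342

2.342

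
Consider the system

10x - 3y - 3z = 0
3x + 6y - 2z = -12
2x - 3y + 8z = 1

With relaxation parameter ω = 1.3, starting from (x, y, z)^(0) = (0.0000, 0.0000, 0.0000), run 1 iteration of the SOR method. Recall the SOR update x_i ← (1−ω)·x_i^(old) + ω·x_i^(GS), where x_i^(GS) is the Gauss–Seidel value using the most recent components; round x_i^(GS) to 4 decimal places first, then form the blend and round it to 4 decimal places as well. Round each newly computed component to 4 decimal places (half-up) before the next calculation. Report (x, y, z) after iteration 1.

Iteration 1:
  x: GS value = (0 - (-3)·0.0000 - (-3)·0.0000) / (10) = 0.0000;  x ← (1−ω)·0.0000 + ω·0.0000 = 0.0000
  y: GS value = (-12 - (3)·0.0000 - (-2)·0.0000) / (6) = -2.0000;  y ← (1−ω)·0.0000 + ω·-2.0000 = -2.6000
  z: GS value = (1 - (2)·0.0000 - (-3)·-2.6000) / (8) = -0.8500;  z ← (1−ω)·0.0000 + ω·-0.8500 = -1.1050

(0.0000, -2.6000, -1.1050)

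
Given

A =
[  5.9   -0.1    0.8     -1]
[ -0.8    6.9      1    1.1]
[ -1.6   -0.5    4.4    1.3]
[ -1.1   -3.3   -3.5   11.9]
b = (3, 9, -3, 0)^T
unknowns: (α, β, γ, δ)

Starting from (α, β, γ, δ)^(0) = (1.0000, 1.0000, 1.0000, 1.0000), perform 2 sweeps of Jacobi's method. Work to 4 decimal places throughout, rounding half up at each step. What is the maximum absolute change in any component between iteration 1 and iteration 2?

Iteration 1:
  α = (3 - (-0.1)·1.0000 - (0.8)·1.0000 - (-1)·1.0000) / (5.9) = 0.5593
  β = (9 - (-0.8)·1.0000 - (1)·1.0000 - (1.1)·1.0000) / (6.9) = 1.1159
  γ = (-3 - (-1.6)·1.0000 - (-0.5)·1.0000 - (1.3)·1.0000) / (4.4) = -0.5000
  δ = (0 - (-1.1)·1.0000 - (-3.3)·1.0000 - (-3.5)·1.0000) / (11.9) = 0.6639
Iteration 2:
  α = (3 - (-0.1)·1.1159 - (0.8)·-0.5000 - (-1)·0.6639) / (5.9) = 0.7077
  β = (9 - (-0.8)·0.5593 - (1)·-0.5000 - (1.1)·0.6639) / (6.9) = 1.3358
  γ = (-3 - (-1.6)·0.5593 - (-0.5)·1.1159 - (1.3)·0.6639) / (4.4) = -0.5478
  δ = (0 - (-1.1)·0.5593 - (-3.3)·1.1159 - (-3.5)·-0.5000) / (11.9) = 0.2141
Change: (0.1484, 0.2199, -0.0478, -0.4498) → max |·| = 0.4498

0.4498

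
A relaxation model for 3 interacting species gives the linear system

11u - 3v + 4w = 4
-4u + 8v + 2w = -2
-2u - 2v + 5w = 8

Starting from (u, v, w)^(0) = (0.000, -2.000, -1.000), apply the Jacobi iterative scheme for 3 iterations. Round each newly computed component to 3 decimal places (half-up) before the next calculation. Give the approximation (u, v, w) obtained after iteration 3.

Iteration 1:
  u = (4 - (-3)·-2.000 - (4)·-1.000) / (11) = 0.182
  v = (-2 - (-4)·0.000 - (2)·-1.000) / (8) = 0.000
  w = (8 - (-2)·0.000 - (-2)·-2.000) / (5) = 0.800
Iteration 2:
  u = (4 - (-3)·0.000 - (4)·0.800) / (11) = 0.073
  v = (-2 - (-4)·0.182 - (2)·0.800) / (8) = -0.359
  w = (8 - (-2)·0.182 - (-2)·0.000) / (5) = 1.673
Iteration 3:
  u = (4 - (-3)·-0.359 - (4)·1.673) / (11) = -0.343
  v = (-2 - (-4)·0.073 - (2)·1.673) / (8) = -0.632
  w = (8 - (-2)·0.073 - (-2)·-0.359) / (5) = 1.486

(-0.343, -0.632, 1.486)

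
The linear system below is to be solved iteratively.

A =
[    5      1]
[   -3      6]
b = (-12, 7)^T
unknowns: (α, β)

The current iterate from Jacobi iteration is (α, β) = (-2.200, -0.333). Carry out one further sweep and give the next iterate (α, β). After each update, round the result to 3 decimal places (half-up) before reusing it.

One sweep:
  α = (-12 - (1)·-0.333) / (5) = -2.333
  β = (7 - (-3)·-2.200) / (6) = 0.067

(-2.333, 0.067)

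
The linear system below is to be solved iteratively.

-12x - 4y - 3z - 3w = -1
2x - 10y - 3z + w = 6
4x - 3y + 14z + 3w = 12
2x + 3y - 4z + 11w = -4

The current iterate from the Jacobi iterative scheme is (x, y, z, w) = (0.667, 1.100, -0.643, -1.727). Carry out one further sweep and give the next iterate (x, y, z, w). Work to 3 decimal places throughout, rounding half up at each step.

(0.309, -0.446, 1.272, -1.019)

One sweep:
  x = (-1 - (-4)·1.100 - (-3)·-0.643 - (-3)·-1.727) / (-12) = 0.309
  y = (6 - (2)·0.667 - (-3)·-0.643 - (1)·-1.727) / (-10) = -0.446
  z = (12 - (4)·0.667 - (-3)·1.100 - (3)·-1.727) / (14) = 1.272
  w = (-4 - (2)·0.667 - (3)·1.100 - (-4)·-0.643) / (11) = -1.019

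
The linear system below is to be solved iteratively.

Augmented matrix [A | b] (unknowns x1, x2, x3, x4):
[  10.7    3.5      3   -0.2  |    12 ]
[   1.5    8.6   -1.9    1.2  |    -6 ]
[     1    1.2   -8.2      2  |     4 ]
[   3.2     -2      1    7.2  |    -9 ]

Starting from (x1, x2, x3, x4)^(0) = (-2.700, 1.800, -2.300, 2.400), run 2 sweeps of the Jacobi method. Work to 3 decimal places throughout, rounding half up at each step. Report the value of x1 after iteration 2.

Iteration 1:
  x1 = (12 - (3.5)·1.800 - (3)·-2.300 - (-0.2)·2.400) / (10.7) = 1.222
  x2 = (-6 - (1.5)·-2.700 - (-1.9)·-2.300 - (1.2)·2.400) / (8.6) = -1.070
  x3 = (4 - (1)·-2.700 - (1.2)·1.800 - (2)·2.400) / (-8.2) = 0.032
  x4 = (-9 - (3.2)·-2.700 - (-2)·1.800 - (1)·-2.300) / (7.2) = 0.769
Iteration 2:
  x1 = (12 - (3.5)·-1.070 - (3)·0.032 - (-0.2)·0.769) / (10.7) = 1.477
  x2 = (-6 - (1.5)·1.222 - (-1.9)·0.032 - (1.2)·0.769) / (8.6) = -1.011
  x3 = (4 - (1)·1.222 - (1.2)·-1.070 - (2)·0.769) / (-8.2) = -0.308
  x4 = (-9 - (3.2)·1.222 - (-2)·-1.070 - (1)·0.032) / (7.2) = -2.095

1.477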